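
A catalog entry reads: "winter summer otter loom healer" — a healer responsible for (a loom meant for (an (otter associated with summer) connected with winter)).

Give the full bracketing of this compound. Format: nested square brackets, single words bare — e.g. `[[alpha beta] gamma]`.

[[[winter [summer otter]] loom] healer]

Overall it is a kind of healer; the modifier is "winter summer otter loom".
Within "winter summer otter loom", the head is "loom" and the modifier is "winter summer otter".
Within "winter summer otter", the head is "otter" (specifically "summer otter") and the modifier is "winter".
Within "summer otter", the head is "otter" and the modifier is "summer".
So the structure is [[[winter [summer otter]] loom] healer].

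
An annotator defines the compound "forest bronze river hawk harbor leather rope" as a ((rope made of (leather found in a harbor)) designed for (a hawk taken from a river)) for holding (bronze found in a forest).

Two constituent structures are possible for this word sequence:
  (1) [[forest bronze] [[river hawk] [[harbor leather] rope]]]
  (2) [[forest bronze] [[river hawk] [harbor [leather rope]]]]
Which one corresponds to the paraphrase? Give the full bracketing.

The paraphrase's head is the "rope" part ("river hawk harbor leather rope"); its modifier is "forest bronze".
That top-level split, carried through the inner groups, gives [[forest bronze] [[river hawk] [[harbor leather] rope]]].

[[forest bronze] [[river hawk] [[harbor leather] rope]]]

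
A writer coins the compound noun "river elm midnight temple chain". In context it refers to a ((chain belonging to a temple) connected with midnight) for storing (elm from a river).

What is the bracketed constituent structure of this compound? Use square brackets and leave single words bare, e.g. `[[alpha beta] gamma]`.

Overall it is a kind of chain (specifically "midnight temple chain"); the modifier is "river elm".
Within "river elm", the head is "elm" and the modifier is "river".
Within "midnight temple chain", the head is "chain" (specifically "temple chain") and the modifier is "midnight".
Within "temple chain", the head is "chain" and the modifier is "temple".
Putting it together: [[river elm] [midnight [temple chain]]].

[[river elm] [midnight [temple chain]]]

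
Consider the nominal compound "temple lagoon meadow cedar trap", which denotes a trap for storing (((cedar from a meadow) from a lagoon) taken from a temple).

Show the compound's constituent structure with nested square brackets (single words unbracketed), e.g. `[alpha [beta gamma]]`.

[[temple [lagoon [meadow cedar]]] trap]

The outermost head in the paraphrase is "trap", modified by "temple lagoon meadow cedar".
"temple lagoon meadow cedar" → head "cedar" (specifically "lagoon meadow cedar"), modifier "temple".
"lagoon meadow cedar" → head "cedar" (specifically "meadow cedar"), modifier "lagoon".
"meadow cedar" → head "cedar", modifier "meadow".
Putting it together: [[temple [lagoon [meadow cedar]]] trap].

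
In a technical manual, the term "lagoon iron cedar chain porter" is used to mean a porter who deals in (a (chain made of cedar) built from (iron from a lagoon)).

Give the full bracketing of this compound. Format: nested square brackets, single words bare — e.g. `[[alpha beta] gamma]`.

At the top level: head "porter"; modifier "lagoon iron cedar chain".
Within "lagoon iron cedar chain", the head is "chain" (specifically "cedar chain") and the modifier is "lagoon iron".
Within "lagoon iron", the head is "iron" and the modifier is "lagoon".
Within "cedar chain", the head is "chain" and the modifier is "cedar".
Assembled: [[[lagoon iron] [cedar chain]] porter].

[[[lagoon iron] [cedar chain]] porter]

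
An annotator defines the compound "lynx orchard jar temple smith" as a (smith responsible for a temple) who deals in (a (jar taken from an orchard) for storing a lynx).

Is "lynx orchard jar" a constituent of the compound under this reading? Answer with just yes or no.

The paraphrase groups the words so that "lynx orchard jar" is one unit: it corresponds to a single parenthesized sub-phrase.
The full structure is [[lynx [orchard jar]] [temple smith]], in which [lynx orchard jar] is a constituent.

yes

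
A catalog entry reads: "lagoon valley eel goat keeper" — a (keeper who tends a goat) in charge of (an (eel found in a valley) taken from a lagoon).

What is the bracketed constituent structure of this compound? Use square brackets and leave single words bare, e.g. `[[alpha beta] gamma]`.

[[lagoon [valley eel]] [goat keeper]]

Overall it is a kind of keeper (specifically "goat keeper"); the modifier is "lagoon valley eel".
"lagoon valley eel" → head "eel" (specifically "valley eel"), modifier "lagoon".
"valley eel" → head "eel", modifier "valley".
"goat keeper" → head "keeper", modifier "goat".
Assembled: [[lagoon [valley eel]] [goat keeper]].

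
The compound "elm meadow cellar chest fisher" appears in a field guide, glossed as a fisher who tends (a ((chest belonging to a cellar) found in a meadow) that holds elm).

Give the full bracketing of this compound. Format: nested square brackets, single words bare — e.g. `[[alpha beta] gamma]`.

[[elm [meadow [cellar chest]]] fisher]

At the top level: head "fisher"; modifier "elm meadow cellar chest".
Within "elm meadow cellar chest", the head is "chest" (specifically "meadow cellar chest") and the modifier is "elm".
Within "meadow cellar chest", the head is "chest" (specifically "cellar chest") and the modifier is "meadow".
Within "cellar chest", the head is "chest" and the modifier is "cellar".
Assembled: [[elm [meadow [cellar chest]]] fisher].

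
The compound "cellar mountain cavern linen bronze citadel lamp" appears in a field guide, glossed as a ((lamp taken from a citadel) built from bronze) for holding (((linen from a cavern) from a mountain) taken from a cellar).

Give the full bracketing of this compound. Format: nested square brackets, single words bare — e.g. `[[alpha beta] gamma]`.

[[cellar [mountain [cavern linen]]] [bronze [citadel lamp]]]

Overall it is a kind of lamp (specifically "bronze citadel lamp"); the modifier is "cellar mountain cavern linen".
Inside "cellar mountain cavern linen": head "linen" (specifically "mountain cavern linen"), modifier "cellar".
Inside "mountain cavern linen": head "linen" (specifically "cavern linen"), modifier "mountain".
Inside "cavern linen": head "linen", modifier "cavern".
Inside "bronze citadel lamp": head "lamp" (specifically "citadel lamp"), modifier "bronze".
Inside "citadel lamp": head "lamp", modifier "citadel".
So the structure is [[cellar [mountain [cavern linen]]] [bronze [citadel lamp]]].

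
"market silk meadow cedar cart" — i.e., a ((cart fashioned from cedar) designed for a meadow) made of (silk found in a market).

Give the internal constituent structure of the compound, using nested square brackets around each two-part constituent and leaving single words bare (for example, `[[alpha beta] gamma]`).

Overall it is a kind of cart (specifically "meadow cedar cart"); the modifier is "market silk".
Inside "market silk": head "silk", modifier "market".
Inside "meadow cedar cart": head "cart" (specifically "cedar cart"), modifier "meadow".
Inside "cedar cart": head "cart", modifier "cedar".
Putting it together: [[market silk] [meadow [cedar cart]]].

[[market silk] [meadow [cedar cart]]]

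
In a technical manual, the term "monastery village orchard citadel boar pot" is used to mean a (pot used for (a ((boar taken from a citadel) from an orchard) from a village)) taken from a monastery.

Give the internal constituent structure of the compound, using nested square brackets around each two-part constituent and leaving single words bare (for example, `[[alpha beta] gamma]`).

Overall it is a kind of pot (specifically "village orchard citadel boar pot"); the modifier is "monastery".
Within "village orchard citadel boar pot", the head is "pot" and the modifier is "village orchard citadel boar".
Within "village orchard citadel boar", the head is "boar" (specifically "orchard citadel boar") and the modifier is "village".
Within "orchard citadel boar", the head is "boar" (specifically "citadel boar") and the modifier is "orchard".
Within "citadel boar", the head is "boar" and the modifier is "citadel".
So the structure is [monastery [[village [orchard [citadel boar]]] pot]].

[monastery [[village [orchard [citadel boar]]] pot]]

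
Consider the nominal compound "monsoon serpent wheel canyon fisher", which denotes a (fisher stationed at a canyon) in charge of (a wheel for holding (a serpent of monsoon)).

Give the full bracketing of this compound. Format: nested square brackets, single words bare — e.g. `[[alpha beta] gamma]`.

Whole compound: head "fisher" (specifically "canyon fisher"), modifier "monsoon serpent wheel".
Within "monsoon serpent wheel", the head is "wheel" and the modifier is "monsoon serpent".
Within "monsoon serpent", the head is "serpent" and the modifier is "monsoon".
Within "canyon fisher", the head is "fisher" and the modifier is "canyon".
Putting it together: [[[monsoon serpent] wheel] [canyon fisher]].

[[[monsoon serpent] wheel] [canyon fisher]]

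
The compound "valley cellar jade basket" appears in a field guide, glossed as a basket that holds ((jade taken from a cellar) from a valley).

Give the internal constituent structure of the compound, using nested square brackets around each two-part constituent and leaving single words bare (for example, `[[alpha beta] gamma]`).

[[valley [cellar jade]] basket]

At the top level: head "basket"; modifier "valley cellar jade".
Inside "valley cellar jade": head "jade" (specifically "cellar jade"), modifier "valley".
Inside "cellar jade": head "jade", modifier "cellar".
Putting it together: [[valley [cellar jade]] basket].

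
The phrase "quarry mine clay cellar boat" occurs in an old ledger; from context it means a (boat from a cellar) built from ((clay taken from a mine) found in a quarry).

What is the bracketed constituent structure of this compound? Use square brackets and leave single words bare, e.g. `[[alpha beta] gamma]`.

[[quarry [mine clay]] [cellar boat]]

The outermost head in the paraphrase is "boat" (specifically "cellar boat"), modified by "quarry mine clay".
Within "quarry mine clay", the head is "clay" (specifically "mine clay") and the modifier is "quarry".
Within "mine clay", the head is "clay" and the modifier is "mine".
Within "cellar boat", the head is "boat" and the modifier is "cellar".
So the structure is [[quarry [mine clay]] [cellar boat]].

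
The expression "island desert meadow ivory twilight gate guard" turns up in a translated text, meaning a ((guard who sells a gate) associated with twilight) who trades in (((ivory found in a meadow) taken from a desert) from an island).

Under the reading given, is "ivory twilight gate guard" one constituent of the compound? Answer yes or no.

no

The top-level split is [island desert meadow ivory] [twilight gate guard]; the full structure is [[island [desert [meadow ivory]]] [twilight [gate guard]]].
"ivory twilight gate guard" straddles a constituent boundary, so it is not a single unit.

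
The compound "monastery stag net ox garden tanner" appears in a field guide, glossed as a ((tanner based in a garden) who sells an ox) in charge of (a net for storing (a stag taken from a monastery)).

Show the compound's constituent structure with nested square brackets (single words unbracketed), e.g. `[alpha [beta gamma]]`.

Overall it is a kind of tanner (specifically "ox garden tanner"); the modifier is "monastery stag net".
"monastery stag net" → head "net", modifier "monastery stag".
"monastery stag" → head "stag", modifier "monastery".
"ox garden tanner" → head "tanner" (specifically "garden tanner"), modifier "ox".
"garden tanner" → head "tanner", modifier "garden".
So the structure is [[[monastery stag] net] [ox [garden tanner]]].

[[[monastery stag] net] [ox [garden tanner]]]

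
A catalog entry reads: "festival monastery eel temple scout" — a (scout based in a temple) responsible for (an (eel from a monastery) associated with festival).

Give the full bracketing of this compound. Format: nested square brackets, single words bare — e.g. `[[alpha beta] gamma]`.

At the top level: head "scout" (specifically "temple scout"); modifier "festival monastery eel".
Within "festival monastery eel", the head is "eel" (specifically "monastery eel") and the modifier is "festival".
Within "monastery eel", the head is "eel" and the modifier is "monastery".
Within "temple scout", the head is "scout" and the modifier is "temple".
Putting it together: [[festival [monastery eel]] [temple scout]].

[[festival [monastery eel]] [temple scout]]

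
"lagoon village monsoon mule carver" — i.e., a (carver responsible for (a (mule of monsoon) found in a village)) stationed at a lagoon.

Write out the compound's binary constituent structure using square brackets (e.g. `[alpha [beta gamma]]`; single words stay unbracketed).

[lagoon [[village [monsoon mule]] carver]]

Overall it is a kind of carver (specifically "village monsoon mule carver"); the modifier is "lagoon".
"village monsoon mule carver" → head "carver", modifier "village monsoon mule".
"village monsoon mule" → head "mule" (specifically "monsoon mule"), modifier "village".
"monsoon mule" → head "mule", modifier "monsoon".
Putting it together: [lagoon [[village [monsoon mule]] carver]].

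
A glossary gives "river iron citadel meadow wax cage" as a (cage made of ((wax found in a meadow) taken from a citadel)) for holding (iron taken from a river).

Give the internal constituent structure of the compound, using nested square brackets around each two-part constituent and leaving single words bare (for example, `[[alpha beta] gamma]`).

[[river iron] [[citadel [meadow wax]] cage]]

At the top level: head "cage" (specifically "citadel meadow wax cage"); modifier "river iron".
"river iron" → head "iron", modifier "river".
"citadel meadow wax cage" → head "cage", modifier "citadel meadow wax".
"citadel meadow wax" → head "wax" (specifically "meadow wax"), modifier "citadel".
"meadow wax" → head "wax", modifier "meadow".
Assembled: [[river iron] [[citadel [meadow wax]] cage]].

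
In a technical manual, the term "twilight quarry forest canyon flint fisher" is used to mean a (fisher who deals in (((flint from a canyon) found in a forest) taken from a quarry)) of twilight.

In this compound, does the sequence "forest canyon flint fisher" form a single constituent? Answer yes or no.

no

The top-level split is [twilight] [quarry forest canyon flint fisher]; the full structure is [twilight [[quarry [forest [canyon flint]]] fisher]].
"forest canyon flint fisher" straddles a constituent boundary, so it is not a single unit.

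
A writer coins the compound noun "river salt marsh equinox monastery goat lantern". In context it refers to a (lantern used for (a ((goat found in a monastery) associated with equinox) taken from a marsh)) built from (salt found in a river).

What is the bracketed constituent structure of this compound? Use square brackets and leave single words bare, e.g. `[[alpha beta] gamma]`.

[[river salt] [[marsh [equinox [monastery goat]]] lantern]]

At the top level: head "lantern" (specifically "marsh equinox monastery goat lantern"); modifier "river salt".
Within "river salt", the head is "salt" and the modifier is "river".
Within "marsh equinox monastery goat lantern", the head is "lantern" and the modifier is "marsh equinox monastery goat".
Within "marsh equinox monastery goat", the head is "goat" (specifically "equinox monastery goat") and the modifier is "marsh".
Within "equinox monastery goat", the head is "goat" (specifically "monastery goat") and the modifier is "equinox".
Within "monastery goat", the head is "goat" and the modifier is "monastery".
Putting it together: [[river salt] [[marsh [equinox [monastery goat]]] lantern]].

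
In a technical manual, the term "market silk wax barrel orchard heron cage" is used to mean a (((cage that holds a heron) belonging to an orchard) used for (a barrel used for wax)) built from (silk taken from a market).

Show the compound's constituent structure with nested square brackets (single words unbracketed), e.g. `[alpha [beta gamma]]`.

[[market silk] [[wax barrel] [orchard [heron cage]]]]

Overall it is a kind of cage (specifically "wax barrel orchard heron cage"); the modifier is "market silk".
Within "market silk", the head is "silk" and the modifier is "market".
Within "wax barrel orchard heron cage", the head is "cage" (specifically "orchard heron cage") and the modifier is "wax barrel".
Within "wax barrel", the head is "barrel" and the modifier is "wax".
Within "orchard heron cage", the head is "cage" (specifically "heron cage") and the modifier is "orchard".
Within "heron cage", the head is "cage" and the modifier is "heron".
So the structure is [[market silk] [[wax barrel] [orchard [heron cage]]]].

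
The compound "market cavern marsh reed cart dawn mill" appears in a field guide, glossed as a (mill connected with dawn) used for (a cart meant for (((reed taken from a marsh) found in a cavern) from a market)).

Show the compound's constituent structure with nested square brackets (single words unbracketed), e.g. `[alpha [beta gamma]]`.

Overall it is a kind of mill (specifically "dawn mill"); the modifier is "market cavern marsh reed cart".
Inside "market cavern marsh reed cart": head "cart", modifier "market cavern marsh reed".
Inside "market cavern marsh reed": head "reed" (specifically "cavern marsh reed"), modifier "market".
Inside "cavern marsh reed": head "reed" (specifically "marsh reed"), modifier "cavern".
Inside "marsh reed": head "reed", modifier "marsh".
Inside "dawn mill": head "mill", modifier "dawn".
Assembled: [[[market [cavern [marsh reed]]] cart] [dawn mill]].

[[[market [cavern [marsh reed]]] cart] [dawn mill]]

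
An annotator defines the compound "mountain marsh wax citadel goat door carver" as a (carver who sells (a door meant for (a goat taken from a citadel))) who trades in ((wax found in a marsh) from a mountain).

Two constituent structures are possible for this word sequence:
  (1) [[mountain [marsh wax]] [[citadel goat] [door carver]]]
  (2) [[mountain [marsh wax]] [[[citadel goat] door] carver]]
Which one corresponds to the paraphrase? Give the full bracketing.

The paraphrase's head is the "carver" part ("citadel goat door carver"); its modifier is "mountain marsh wax".
That top-level split, carried through the inner groups, gives [[mountain [marsh wax]] [[[citadel goat] door] carver]].

[[mountain [marsh wax]] [[[citadel goat] door] carver]]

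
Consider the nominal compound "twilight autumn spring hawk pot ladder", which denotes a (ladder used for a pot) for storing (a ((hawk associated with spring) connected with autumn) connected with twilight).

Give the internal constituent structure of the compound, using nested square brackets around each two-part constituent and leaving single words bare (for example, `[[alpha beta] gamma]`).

Whole compound: head "ladder" (specifically "pot ladder"), modifier "twilight autumn spring hawk".
Within "twilight autumn spring hawk", the head is "hawk" (specifically "autumn spring hawk") and the modifier is "twilight".
Within "autumn spring hawk", the head is "hawk" (specifically "spring hawk") and the modifier is "autumn".
Within "spring hawk", the head is "hawk" and the modifier is "spring".
Within "pot ladder", the head is "ladder" and the modifier is "pot".
So the structure is [[twilight [autumn [spring hawk]]] [pot ladder]].

[[twilight [autumn [spring hawk]]] [pot ladder]]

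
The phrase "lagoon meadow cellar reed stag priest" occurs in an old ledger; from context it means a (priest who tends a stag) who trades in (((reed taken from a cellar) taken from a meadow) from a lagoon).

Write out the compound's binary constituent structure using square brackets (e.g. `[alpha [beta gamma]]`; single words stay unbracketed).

[[lagoon [meadow [cellar reed]]] [stag priest]]

Whole compound: head "priest" (specifically "stag priest"), modifier "lagoon meadow cellar reed".
Inside "lagoon meadow cellar reed": head "reed" (specifically "meadow cellar reed"), modifier "lagoon".
Inside "meadow cellar reed": head "reed" (specifically "cellar reed"), modifier "meadow".
Inside "cellar reed": head "reed", modifier "cellar".
Inside "stag priest": head "priest", modifier "stag".
So the structure is [[lagoon [meadow [cellar reed]]] [stag priest]].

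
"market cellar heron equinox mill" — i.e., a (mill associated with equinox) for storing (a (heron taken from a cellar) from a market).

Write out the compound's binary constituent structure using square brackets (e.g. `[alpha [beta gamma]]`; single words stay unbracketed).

[[market [cellar heron]] [equinox mill]]

At the top level: head "mill" (specifically "equinox mill"); modifier "market cellar heron".
Within "market cellar heron", the head is "heron" (specifically "cellar heron") and the modifier is "market".
Within "cellar heron", the head is "heron" and the modifier is "cellar".
Within "equinox mill", the head is "mill" and the modifier is "equinox".
Putting it together: [[market [cellar heron]] [equinox mill]].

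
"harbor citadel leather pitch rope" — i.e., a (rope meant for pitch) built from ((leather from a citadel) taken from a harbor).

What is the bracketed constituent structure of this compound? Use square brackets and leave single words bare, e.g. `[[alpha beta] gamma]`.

[[harbor [citadel leather]] [pitch rope]]

Overall it is a kind of rope (specifically "pitch rope"); the modifier is "harbor citadel leather".
"harbor citadel leather" → head "leather" (specifically "citadel leather"), modifier "harbor".
"citadel leather" → head "leather", modifier "citadel".
"pitch rope" → head "rope", modifier "pitch".
Assembled: [[harbor [citadel leather]] [pitch rope]].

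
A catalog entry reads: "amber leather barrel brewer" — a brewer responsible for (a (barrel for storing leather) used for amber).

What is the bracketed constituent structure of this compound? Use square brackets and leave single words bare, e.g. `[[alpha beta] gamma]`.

[[amber [leather barrel]] brewer]

The outermost head in the paraphrase is "brewer", modified by "amber leather barrel".
Within "amber leather barrel", the head is "barrel" (specifically "leather barrel") and the modifier is "amber".
Within "leather barrel", the head is "barrel" and the modifier is "leather".
Assembled: [[amber [leather barrel]] brewer].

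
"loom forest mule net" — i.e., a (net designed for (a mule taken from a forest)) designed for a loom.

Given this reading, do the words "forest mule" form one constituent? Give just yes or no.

The paraphrase groups the words so that "forest mule" is one unit: it corresponds to a single parenthesized sub-phrase.
The full structure is [loom [[forest mule] net]], in which [forest mule] is a constituent.

yes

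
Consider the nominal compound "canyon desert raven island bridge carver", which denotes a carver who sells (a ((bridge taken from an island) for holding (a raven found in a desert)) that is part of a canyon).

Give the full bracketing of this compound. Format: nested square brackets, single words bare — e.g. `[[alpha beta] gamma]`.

[[canyon [[desert raven] [island bridge]]] carver]

The outermost head in the paraphrase is "carver", modified by "canyon desert raven island bridge".
"canyon desert raven island bridge" → head "bridge" (specifically "desert raven island bridge"), modifier "canyon".
"desert raven island bridge" → head "bridge" (specifically "island bridge"), modifier "desert raven".
"desert raven" → head "raven", modifier "desert".
"island bridge" → head "bridge", modifier "island".
So the structure is [[canyon [[desert raven] [island bridge]]] carver].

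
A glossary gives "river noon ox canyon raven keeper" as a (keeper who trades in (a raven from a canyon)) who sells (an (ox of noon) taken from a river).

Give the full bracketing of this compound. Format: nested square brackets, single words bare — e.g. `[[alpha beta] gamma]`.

[[river [noon ox]] [[canyon raven] keeper]]

The outermost head in the paraphrase is "keeper" (specifically "canyon raven keeper"), modified by "river noon ox".
"river noon ox" → head "ox" (specifically "noon ox"), modifier "river".
"noon ox" → head "ox", modifier "noon".
"canyon raven keeper" → head "keeper", modifier "canyon raven".
"canyon raven" → head "raven", modifier "canyon".
So the structure is [[river [noon ox]] [[canyon raven] keeper]].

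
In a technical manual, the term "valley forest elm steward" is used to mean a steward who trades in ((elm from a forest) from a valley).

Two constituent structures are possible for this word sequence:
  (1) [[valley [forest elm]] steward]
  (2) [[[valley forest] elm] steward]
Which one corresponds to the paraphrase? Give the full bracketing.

The paraphrase's head is the "steward" part ("steward"); its modifier is "valley forest elm".
That top-level split, carried through the inner groups, gives [[valley [forest elm]] steward].

[[valley [forest elm]] steward]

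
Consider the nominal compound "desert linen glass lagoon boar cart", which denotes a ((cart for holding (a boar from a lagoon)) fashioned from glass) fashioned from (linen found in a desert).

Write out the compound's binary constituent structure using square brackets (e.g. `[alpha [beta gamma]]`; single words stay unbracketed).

At the top level: head "cart" (specifically "glass lagoon boar cart"); modifier "desert linen".
Inside "desert linen": head "linen", modifier "desert".
Inside "glass lagoon boar cart": head "cart" (specifically "lagoon boar cart"), modifier "glass".
Inside "lagoon boar cart": head "cart", modifier "lagoon boar".
Inside "lagoon boar": head "boar", modifier "lagoon".
Assembled: [[desert linen] [glass [[lagoon boar] cart]]].

[[desert linen] [glass [[lagoon boar] cart]]]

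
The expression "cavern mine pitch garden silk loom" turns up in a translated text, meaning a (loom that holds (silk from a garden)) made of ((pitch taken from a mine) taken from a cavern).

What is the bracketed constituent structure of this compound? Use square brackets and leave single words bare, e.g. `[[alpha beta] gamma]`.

Overall it is a kind of loom (specifically "garden silk loom"); the modifier is "cavern mine pitch".
Within "cavern mine pitch", the head is "pitch" (specifically "mine pitch") and the modifier is "cavern".
Within "mine pitch", the head is "pitch" and the modifier is "mine".
Within "garden silk loom", the head is "loom" and the modifier is "garden silk".
Within "garden silk", the head is "silk" and the modifier is "garden".
So the structure is [[cavern [mine pitch]] [[garden silk] loom]].

[[cavern [mine pitch]] [[garden silk] loom]]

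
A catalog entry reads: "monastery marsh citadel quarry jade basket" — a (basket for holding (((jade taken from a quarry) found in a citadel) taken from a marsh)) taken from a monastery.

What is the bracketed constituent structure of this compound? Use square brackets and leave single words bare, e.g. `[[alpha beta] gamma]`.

[monastery [[marsh [citadel [quarry jade]]] basket]]

Overall it is a kind of basket (specifically "marsh citadel quarry jade basket"); the modifier is "monastery".
Inside "marsh citadel quarry jade basket": head "basket", modifier "marsh citadel quarry jade".
Inside "marsh citadel quarry jade": head "jade" (specifically "citadel quarry jade"), modifier "marsh".
Inside "citadel quarry jade": head "jade" (specifically "quarry jade"), modifier "citadel".
Inside "quarry jade": head "jade", modifier "quarry".
Putting it together: [monastery [[marsh [citadel [quarry jade]]] basket]].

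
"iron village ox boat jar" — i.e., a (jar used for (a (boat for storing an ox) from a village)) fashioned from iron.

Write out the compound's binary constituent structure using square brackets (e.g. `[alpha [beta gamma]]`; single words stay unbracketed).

[iron [[village [ox boat]] jar]]

At the top level: head "jar" (specifically "village ox boat jar"); modifier "iron".
Inside "village ox boat jar": head "jar", modifier "village ox boat".
Inside "village ox boat": head "boat" (specifically "ox boat"), modifier "village".
Inside "ox boat": head "boat", modifier "ox".
So the structure is [iron [[village [ox boat]] jar]].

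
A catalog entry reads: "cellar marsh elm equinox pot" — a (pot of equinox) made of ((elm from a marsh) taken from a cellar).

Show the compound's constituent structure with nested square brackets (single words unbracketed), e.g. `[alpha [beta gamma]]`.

[[cellar [marsh elm]] [equinox pot]]

Overall it is a kind of pot (specifically "equinox pot"); the modifier is "cellar marsh elm".
Within "cellar marsh elm", the head is "elm" (specifically "marsh elm") and the modifier is "cellar".
Within "marsh elm", the head is "elm" and the modifier is "marsh".
Within "equinox pot", the head is "pot" and the modifier is "equinox".
Assembled: [[cellar [marsh elm]] [equinox pot]].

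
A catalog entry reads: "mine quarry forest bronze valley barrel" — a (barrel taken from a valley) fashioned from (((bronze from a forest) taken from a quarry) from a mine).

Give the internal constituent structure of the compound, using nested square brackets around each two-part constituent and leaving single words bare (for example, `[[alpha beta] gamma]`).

Overall it is a kind of barrel (specifically "valley barrel"); the modifier is "mine quarry forest bronze".
"mine quarry forest bronze" → head "bronze" (specifically "quarry forest bronze"), modifier "mine".
"quarry forest bronze" → head "bronze" (specifically "forest bronze"), modifier "quarry".
"forest bronze" → head "bronze", modifier "forest".
"valley barrel" → head "barrel", modifier "valley".
Assembled: [[mine [quarry [forest bronze]]] [valley barrel]].

[[mine [quarry [forest bronze]]] [valley barrel]]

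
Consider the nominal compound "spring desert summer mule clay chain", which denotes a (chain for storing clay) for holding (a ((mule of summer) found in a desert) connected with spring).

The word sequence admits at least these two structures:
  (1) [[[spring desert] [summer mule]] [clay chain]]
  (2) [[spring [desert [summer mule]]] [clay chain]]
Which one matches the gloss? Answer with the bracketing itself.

The paraphrase's head is the "chain" part ("clay chain"); its modifier is "spring desert summer mule".
That top-level split, carried through the inner groups, gives [[spring [desert [summer mule]]] [clay chain]].

[[spring [desert [summer mule]]] [clay chain]]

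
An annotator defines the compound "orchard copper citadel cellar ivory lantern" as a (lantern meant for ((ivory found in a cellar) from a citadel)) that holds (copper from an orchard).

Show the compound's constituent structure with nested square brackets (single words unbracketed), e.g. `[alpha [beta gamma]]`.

[[orchard copper] [[citadel [cellar ivory]] lantern]]

The outermost head in the paraphrase is "lantern" (specifically "citadel cellar ivory lantern"), modified by "orchard copper".
Within "orchard copper", the head is "copper" and the modifier is "orchard".
Within "citadel cellar ivory lantern", the head is "lantern" and the modifier is "citadel cellar ivory".
Within "citadel cellar ivory", the head is "ivory" (specifically "cellar ivory") and the modifier is "citadel".
Within "cellar ivory", the head is "ivory" and the modifier is "cellar".
So the structure is [[orchard copper] [[citadel [cellar ivory]] lantern]].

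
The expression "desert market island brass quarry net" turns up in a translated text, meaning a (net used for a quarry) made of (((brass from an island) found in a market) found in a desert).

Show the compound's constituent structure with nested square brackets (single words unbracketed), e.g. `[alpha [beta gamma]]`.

[[desert [market [island brass]]] [quarry net]]

Whole compound: head "net" (specifically "quarry net"), modifier "desert market island brass".
Within "desert market island brass", the head is "brass" (specifically "market island brass") and the modifier is "desert".
Within "market island brass", the head is "brass" (specifically "island brass") and the modifier is "market".
Within "island brass", the head is "brass" and the modifier is "island".
Within "quarry net", the head is "net" and the modifier is "quarry".
Putting it together: [[desert [market [island brass]]] [quarry net]].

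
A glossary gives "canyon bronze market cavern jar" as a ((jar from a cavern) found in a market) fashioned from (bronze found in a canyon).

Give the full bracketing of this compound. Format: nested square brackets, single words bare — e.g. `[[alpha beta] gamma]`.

Whole compound: head "jar" (specifically "market cavern jar"), modifier "canyon bronze".
Within "canyon bronze", the head is "bronze" and the modifier is "canyon".
Within "market cavern jar", the head is "jar" (specifically "cavern jar") and the modifier is "market".
Within "cavern jar", the head is "jar" and the modifier is "cavern".
Putting it together: [[canyon bronze] [market [cavern jar]]].

[[canyon bronze] [market [cavern jar]]]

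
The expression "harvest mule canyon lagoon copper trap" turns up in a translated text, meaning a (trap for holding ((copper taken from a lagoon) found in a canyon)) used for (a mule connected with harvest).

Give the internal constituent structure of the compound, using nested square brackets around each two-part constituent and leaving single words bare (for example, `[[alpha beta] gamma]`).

[[harvest mule] [[canyon [lagoon copper]] trap]]

Overall it is a kind of trap (specifically "canyon lagoon copper trap"); the modifier is "harvest mule".
"harvest mule" → head "mule", modifier "harvest".
"canyon lagoon copper trap" → head "trap", modifier "canyon lagoon copper".
"canyon lagoon copper" → head "copper" (specifically "lagoon copper"), modifier "canyon".
"lagoon copper" → head "copper", modifier "lagoon".
Assembled: [[harvest mule] [[canyon [lagoon copper]] trap]].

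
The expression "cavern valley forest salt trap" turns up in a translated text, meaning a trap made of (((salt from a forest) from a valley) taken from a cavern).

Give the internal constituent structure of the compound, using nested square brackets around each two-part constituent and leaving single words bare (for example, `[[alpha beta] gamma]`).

Whole compound: head "trap", modifier "cavern valley forest salt".
"cavern valley forest salt" → head "salt" (specifically "valley forest salt"), modifier "cavern".
"valley forest salt" → head "salt" (specifically "forest salt"), modifier "valley".
"forest salt" → head "salt", modifier "forest".
So the structure is [[cavern [valley [forest salt]]] trap].

[[cavern [valley [forest salt]]] trap]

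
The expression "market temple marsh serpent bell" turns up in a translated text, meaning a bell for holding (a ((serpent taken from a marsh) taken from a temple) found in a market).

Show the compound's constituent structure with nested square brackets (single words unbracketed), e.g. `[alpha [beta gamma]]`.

[[market [temple [marsh serpent]]] bell]

At the top level: head "bell"; modifier "market temple marsh serpent".
"market temple marsh serpent" → head "serpent" (specifically "temple marsh serpent"), modifier "market".
"temple marsh serpent" → head "serpent" (specifically "marsh serpent"), modifier "temple".
"marsh serpent" → head "serpent", modifier "marsh".
So the structure is [[market [temple [marsh serpent]]] bell].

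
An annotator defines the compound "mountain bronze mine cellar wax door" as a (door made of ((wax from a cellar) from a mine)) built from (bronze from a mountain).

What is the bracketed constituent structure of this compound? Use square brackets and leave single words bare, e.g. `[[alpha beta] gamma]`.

[[mountain bronze] [[mine [cellar wax]] door]]

The outermost head in the paraphrase is "door" (specifically "mine cellar wax door"), modified by "mountain bronze".
Inside "mountain bronze": head "bronze", modifier "mountain".
Inside "mine cellar wax door": head "door", modifier "mine cellar wax".
Inside "mine cellar wax": head "wax" (specifically "cellar wax"), modifier "mine".
Inside "cellar wax": head "wax", modifier "cellar".
Assembled: [[mountain bronze] [[mine [cellar wax]] door]].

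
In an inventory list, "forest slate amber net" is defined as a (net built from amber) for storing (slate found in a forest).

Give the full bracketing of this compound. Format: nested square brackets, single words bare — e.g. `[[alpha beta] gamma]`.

At the top level: head "net" (specifically "amber net"); modifier "forest slate".
"forest slate" → head "slate", modifier "forest".
"amber net" → head "net", modifier "amber".
Assembled: [[forest slate] [amber net]].

[[forest slate] [amber net]]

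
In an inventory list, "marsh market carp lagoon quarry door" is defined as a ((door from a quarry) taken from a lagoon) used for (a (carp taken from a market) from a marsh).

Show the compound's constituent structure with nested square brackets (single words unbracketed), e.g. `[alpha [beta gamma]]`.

At the top level: head "door" (specifically "lagoon quarry door"); modifier "marsh market carp".
"marsh market carp" → head "carp" (specifically "market carp"), modifier "marsh".
"market carp" → head "carp", modifier "market".
"lagoon quarry door" → head "door" (specifically "quarry door"), modifier "lagoon".
"quarry door" → head "door", modifier "quarry".
Assembled: [[marsh [market carp]] [lagoon [quarry door]]].

[[marsh [market carp]] [lagoon [quarry door]]]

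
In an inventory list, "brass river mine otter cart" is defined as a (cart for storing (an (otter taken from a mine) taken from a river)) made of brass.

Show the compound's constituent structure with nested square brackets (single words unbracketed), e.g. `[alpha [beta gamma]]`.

[brass [[river [mine otter]] cart]]

Overall it is a kind of cart (specifically "river mine otter cart"); the modifier is "brass".
Within "river mine otter cart", the head is "cart" and the modifier is "river mine otter".
Within "river mine otter", the head is "otter" (specifically "mine otter") and the modifier is "river".
Within "mine otter", the head is "otter" and the modifier is "mine".
Putting it together: [brass [[river [mine otter]] cart]].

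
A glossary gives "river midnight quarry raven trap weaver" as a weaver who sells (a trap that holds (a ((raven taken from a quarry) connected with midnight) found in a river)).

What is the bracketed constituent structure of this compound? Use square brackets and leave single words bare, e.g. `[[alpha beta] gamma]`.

[[[river [midnight [quarry raven]]] trap] weaver]

At the top level: head "weaver"; modifier "river midnight quarry raven trap".
Inside "river midnight quarry raven trap": head "trap", modifier "river midnight quarry raven".
Inside "river midnight quarry raven": head "raven" (specifically "midnight quarry raven"), modifier "river".
Inside "midnight quarry raven": head "raven" (specifically "quarry raven"), modifier "midnight".
Inside "quarry raven": head "raven", modifier "quarry".
Assembled: [[[river [midnight [quarry raven]]] trap] weaver].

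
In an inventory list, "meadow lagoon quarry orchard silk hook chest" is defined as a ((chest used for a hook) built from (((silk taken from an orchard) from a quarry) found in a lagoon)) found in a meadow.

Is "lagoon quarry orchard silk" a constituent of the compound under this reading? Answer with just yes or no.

The paraphrase groups the words so that "lagoon quarry orchard silk" is one unit: it corresponds to a single parenthesized sub-phrase.
The full structure is [meadow [[lagoon [quarry [orchard silk]]] [hook chest]]], in which [lagoon quarry orchard silk] is a constituent.

yes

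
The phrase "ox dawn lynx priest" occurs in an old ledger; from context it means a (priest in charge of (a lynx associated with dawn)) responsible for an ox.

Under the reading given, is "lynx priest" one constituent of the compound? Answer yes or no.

no

The top-level split is [ox] [dawn lynx priest]; the full structure is [ox [[dawn lynx] priest]].
"lynx priest" straddles a constituent boundary, so it is not a single unit.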